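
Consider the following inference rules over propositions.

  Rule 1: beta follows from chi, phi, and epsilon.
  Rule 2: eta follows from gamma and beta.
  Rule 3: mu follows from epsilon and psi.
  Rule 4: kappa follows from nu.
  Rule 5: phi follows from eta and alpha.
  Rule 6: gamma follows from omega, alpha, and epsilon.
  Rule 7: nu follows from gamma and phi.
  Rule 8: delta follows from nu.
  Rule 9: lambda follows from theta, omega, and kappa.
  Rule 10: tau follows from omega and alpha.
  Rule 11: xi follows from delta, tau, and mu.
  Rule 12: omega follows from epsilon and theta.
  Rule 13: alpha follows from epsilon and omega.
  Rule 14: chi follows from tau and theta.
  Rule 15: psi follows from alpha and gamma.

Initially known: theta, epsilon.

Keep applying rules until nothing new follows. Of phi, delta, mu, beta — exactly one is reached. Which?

epsilon and theta hold, so omega follows (Rule 12).
epsilon and omega hold, so alpha follows (Rule 13).
omega, alpha, and epsilon hold, so gamma follows (Rule 6).
From alpha and gamma, Rule 15 gives psi.
From epsilon and psi, Rule 3 gives mu.
delta would need nu (Rule 8), but nu is never established. beta would need chi, phi, and epsilon (Rule 1), but phi is never established. phi would need eta and alpha (Rule 5), but eta is never established.

mu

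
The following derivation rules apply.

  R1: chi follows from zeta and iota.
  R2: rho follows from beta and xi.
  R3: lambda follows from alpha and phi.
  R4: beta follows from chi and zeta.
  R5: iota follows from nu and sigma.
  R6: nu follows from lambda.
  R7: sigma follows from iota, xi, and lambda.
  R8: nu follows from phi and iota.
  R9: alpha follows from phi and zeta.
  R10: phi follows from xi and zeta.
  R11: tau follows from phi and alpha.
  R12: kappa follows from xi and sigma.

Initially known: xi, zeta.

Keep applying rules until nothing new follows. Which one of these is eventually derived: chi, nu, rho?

nu

From xi and zeta, R10 gives phi.
phi and zeta hold, so alpha follows (R9).
alpha and phi hold, so lambda follows (R3).
From lambda, R6 gives nu.
chi would need zeta and iota (R1), but iota is never established. rho would need beta and xi (R2), but beta is never established.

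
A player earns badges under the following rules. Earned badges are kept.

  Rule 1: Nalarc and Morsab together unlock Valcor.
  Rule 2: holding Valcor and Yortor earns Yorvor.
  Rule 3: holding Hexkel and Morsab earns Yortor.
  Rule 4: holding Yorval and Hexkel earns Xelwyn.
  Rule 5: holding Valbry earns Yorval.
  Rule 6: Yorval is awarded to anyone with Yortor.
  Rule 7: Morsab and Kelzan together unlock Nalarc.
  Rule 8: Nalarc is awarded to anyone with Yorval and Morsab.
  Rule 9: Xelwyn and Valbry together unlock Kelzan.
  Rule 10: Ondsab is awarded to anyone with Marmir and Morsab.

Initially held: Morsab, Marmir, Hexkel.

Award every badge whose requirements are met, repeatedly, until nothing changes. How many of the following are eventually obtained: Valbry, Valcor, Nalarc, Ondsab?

With Marmir and Morsab, Ondsab is earned (Rule 10).
With Hexkel and Morsab, Yortor is earned (Rule 3).
With Yortor, Yorval is earned (Rule 6).
With Yorval and Morsab, Nalarc is earned (Rule 8).
With Nalarc and Morsab, Valcor is earned (Rule 1).
No rule produces Valbry, and it is not given.
Valcor: reached.
Nalarc: reached.
Ondsab: reached.
Reached: Valcor, Nalarc, and Ondsab — 3 of the 4.

3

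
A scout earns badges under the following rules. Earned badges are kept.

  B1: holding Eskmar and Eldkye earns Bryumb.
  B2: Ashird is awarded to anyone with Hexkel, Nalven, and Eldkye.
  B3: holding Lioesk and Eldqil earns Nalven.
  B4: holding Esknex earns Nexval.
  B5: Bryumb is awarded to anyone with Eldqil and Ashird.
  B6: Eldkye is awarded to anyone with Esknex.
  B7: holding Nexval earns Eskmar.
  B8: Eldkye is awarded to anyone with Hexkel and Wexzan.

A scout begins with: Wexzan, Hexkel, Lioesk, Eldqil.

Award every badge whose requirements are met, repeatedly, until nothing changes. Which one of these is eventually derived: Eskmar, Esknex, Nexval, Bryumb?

With Lioesk and Eldqil, Nalven is earned (B3).
With Hexkel and Wexzan, Eldkye is earned (B8).
With Hexkel, Nalven, and Eldkye, Ashird is earned (B2).
With Eldqil and Ashird, Bryumb is earned (B5).
Eskmar would need Nexval (B7), but Nexval is never earned. Nexval would need Esknex (B4), but Esknex is never earned. No rule produces Esknex, and it is not given.

Bryumb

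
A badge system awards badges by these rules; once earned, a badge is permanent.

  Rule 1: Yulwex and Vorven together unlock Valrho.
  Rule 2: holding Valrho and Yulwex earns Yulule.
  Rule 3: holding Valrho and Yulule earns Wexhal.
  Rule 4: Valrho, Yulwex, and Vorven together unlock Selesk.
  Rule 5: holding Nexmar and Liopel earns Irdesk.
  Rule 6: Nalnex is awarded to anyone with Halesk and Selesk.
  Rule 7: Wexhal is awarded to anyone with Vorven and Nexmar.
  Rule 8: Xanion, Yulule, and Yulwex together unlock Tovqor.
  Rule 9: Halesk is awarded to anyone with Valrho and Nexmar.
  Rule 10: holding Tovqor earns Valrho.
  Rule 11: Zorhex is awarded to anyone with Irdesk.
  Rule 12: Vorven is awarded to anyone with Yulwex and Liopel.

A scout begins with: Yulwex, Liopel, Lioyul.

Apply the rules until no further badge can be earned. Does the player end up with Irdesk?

No

Irdesk would need Nexmar and Liopel (Rule 5), but Nexmar is never earned.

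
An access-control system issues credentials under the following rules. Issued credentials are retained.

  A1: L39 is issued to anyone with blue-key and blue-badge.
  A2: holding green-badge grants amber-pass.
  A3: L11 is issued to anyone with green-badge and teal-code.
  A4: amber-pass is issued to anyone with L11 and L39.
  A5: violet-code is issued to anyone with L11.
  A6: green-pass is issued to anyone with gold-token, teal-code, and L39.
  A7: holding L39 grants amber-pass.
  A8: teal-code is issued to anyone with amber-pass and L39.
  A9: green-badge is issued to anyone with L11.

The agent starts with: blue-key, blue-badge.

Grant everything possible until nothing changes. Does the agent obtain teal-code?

Yes

Holding blue-key and blue-badge grants L39 (A1).
Holding L39 grants amber-pass (A7).
Holding amber-pass and L39 grants teal-code (A8).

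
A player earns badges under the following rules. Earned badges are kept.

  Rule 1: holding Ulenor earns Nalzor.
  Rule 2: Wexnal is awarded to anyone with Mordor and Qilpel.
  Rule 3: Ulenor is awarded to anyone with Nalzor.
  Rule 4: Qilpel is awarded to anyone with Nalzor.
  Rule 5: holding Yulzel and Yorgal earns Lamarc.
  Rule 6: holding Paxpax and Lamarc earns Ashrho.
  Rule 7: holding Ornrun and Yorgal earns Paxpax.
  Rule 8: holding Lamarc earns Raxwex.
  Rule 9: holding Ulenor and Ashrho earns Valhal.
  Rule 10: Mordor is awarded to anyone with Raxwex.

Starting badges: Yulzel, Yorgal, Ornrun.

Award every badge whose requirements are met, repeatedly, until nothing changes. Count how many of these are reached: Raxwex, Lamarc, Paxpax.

3

With Yulzel and Yorgal, Lamarc is earned (Rule 5).
With Ornrun and Yorgal, Paxpax is earned (Rule 7).
With Lamarc, Raxwex is earned (Rule 8).
Raxwex: reached.
Lamarc: reached.
Paxpax: reached.
All 3 are reached.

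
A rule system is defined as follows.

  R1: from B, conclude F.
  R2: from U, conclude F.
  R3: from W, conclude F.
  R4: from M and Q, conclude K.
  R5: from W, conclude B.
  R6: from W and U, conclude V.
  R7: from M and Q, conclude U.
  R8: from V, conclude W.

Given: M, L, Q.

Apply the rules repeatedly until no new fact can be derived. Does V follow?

No

V would need W and U (R6), but W is never established.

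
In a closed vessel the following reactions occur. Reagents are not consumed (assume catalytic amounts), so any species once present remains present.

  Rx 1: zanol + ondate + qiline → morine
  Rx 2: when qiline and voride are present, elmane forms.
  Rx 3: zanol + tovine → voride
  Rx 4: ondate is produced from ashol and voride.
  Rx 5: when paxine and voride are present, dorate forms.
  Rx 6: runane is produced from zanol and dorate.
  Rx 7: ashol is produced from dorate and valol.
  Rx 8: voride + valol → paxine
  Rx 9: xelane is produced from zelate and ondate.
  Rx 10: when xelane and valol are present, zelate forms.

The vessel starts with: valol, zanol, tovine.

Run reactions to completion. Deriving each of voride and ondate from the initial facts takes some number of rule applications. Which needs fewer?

voride

voride: zanol and tovine present → voride forms (Rx 3). [1 rule application]
ondate: zanol and tovine present → voride forms (Rx 3). voride and valol present → paxine forms (Rx 8). paxine and voride present → dorate forms (Rx 5). dorate and valol present → ashol forms (Rx 7). ashol and voride present → ondate forms (Rx 4). [5 rule applications]
voride needs fewer.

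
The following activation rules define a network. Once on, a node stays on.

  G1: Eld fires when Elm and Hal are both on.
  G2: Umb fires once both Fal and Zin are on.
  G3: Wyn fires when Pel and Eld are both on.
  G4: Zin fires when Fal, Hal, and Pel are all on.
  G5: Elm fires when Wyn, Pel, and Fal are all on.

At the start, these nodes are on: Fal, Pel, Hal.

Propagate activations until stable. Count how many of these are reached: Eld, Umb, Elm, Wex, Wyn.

G4: Fal, Hal, and Pel on → Zin on.
Fal and Zin are on, so Umb fires (G2).
Eld would need Elm and Hal (G1), but Elm never turns on.
Umb: reached.
Elm would need Wyn, Pel, and Fal (G5), but Wyn never turns on.
No rule produces Wex, and it is not given.
Wyn would need Pel and Eld (G3), but Eld never turns on.
Reached: Umb — 1 of the 5.

1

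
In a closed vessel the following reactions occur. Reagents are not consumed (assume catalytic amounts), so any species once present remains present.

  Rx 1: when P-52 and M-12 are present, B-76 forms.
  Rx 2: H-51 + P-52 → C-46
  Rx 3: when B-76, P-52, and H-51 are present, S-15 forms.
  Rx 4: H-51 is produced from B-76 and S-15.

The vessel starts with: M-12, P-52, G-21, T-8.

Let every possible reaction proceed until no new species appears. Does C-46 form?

C-46 would need H-51 and P-52 (Rx 2), but H-51 never forms.

No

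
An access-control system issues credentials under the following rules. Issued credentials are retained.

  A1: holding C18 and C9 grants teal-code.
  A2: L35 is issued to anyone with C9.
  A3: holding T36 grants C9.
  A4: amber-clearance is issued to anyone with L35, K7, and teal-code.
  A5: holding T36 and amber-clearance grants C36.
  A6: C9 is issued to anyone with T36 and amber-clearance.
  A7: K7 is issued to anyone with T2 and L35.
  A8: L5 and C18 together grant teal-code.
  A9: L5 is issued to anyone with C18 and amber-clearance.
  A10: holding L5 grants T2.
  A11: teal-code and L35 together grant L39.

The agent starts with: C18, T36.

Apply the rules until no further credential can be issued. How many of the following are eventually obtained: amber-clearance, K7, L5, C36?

0

amber-clearance would need L35, K7, and teal-code (A4), but K7 is never granted.
K7 would need T2 and L35 (A7), but T2 is never granted.
L5 would need C18 and amber-clearance (A9), but amber-clearance is never granted.
C36 would need T36 and amber-clearance (A5), but amber-clearance is never granted.
None of the 4 are reached.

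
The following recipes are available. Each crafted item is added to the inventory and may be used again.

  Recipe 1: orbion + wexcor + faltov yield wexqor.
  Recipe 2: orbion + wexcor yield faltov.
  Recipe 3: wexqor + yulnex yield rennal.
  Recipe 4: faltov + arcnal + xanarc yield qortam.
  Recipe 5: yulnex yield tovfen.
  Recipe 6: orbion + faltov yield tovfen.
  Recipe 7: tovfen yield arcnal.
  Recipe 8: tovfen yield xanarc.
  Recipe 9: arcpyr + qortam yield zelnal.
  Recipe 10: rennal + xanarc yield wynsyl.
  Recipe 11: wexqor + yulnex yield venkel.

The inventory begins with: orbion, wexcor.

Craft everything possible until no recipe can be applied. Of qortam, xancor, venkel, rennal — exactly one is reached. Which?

orbion + wexcor → faltov (Recipe 2).
Using Recipe 6, orbion and faltov make tovfen.
Using Recipe 7, tovfen makes arcnal.
tovfen → xanarc (Recipe 8).
Using Recipe 4, faltov, arcnal, and xanarc make qortam.
rennal would need wexqor and yulnex (Recipe 3), but yulnex is never obtained. No rule produces xancor, and it is not given. venkel would need wexqor and yulnex (Recipe 11), but yulnex is never obtained.

qortam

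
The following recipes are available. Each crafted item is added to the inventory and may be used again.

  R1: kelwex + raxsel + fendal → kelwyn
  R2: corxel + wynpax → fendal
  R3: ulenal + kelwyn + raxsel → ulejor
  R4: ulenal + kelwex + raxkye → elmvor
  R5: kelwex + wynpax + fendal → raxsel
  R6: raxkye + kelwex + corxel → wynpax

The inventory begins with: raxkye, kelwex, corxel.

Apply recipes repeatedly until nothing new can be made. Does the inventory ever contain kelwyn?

Yes

Using R6, raxkye, kelwex, and corxel make wynpax.
corxel + wynpax → fendal (R2).
kelwex + wynpax + fendal → raxsel (R5).
Using R1, kelwex, raxsel, and fendal make kelwyn.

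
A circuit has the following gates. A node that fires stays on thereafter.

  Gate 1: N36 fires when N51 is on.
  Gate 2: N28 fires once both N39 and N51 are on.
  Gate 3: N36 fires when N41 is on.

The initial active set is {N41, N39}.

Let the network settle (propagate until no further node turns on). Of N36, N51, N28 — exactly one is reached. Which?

Gate 3: N41 on → N36 on.
N28 would need N39 and N51 (Gate 2), but N51 never turns on. No rule produces N51, and it is not given.

N36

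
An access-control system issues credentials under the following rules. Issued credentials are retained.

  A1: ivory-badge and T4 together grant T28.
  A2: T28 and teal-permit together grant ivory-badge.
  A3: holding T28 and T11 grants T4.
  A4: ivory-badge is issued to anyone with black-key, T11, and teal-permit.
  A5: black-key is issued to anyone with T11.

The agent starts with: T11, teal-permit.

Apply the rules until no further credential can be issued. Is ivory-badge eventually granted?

Holding T11 grants black-key (A5).
Holding black-key, T11, and teal-permit grants ivory-badge (A4).

Yes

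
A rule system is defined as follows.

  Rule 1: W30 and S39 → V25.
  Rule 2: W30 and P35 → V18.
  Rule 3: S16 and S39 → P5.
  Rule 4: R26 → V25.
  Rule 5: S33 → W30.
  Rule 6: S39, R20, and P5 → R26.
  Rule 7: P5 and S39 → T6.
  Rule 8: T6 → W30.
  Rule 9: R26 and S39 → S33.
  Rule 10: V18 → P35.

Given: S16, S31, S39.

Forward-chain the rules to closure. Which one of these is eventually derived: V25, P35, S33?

V25

S16 and S39 hold, so P5 follows (Rule 3).
From P5 and S39, Rule 7 gives T6.
From T6, Rule 8 gives W30.
W30 and S39 hold, so V25 follows (Rule 1).
P35 would need V18 (Rule 10), but V18 is never established. S33 would need R26 and S39 (Rule 9), but R26 is never established.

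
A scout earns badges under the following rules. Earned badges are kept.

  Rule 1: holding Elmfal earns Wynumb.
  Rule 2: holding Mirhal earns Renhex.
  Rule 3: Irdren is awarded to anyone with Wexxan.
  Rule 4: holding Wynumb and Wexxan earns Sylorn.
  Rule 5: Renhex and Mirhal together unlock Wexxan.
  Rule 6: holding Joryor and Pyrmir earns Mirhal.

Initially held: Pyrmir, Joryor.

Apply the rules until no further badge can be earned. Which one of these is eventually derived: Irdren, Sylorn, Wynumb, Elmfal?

With Joryor and Pyrmir, Mirhal is earned (Rule 6).
With Mirhal, Renhex is earned (Rule 2).
With Renhex and Mirhal, Wexxan is earned (Rule 5).
With Wexxan, Irdren is earned (Rule 3).
Wynumb would need Elmfal (Rule 1), but Elmfal is never earned. Sylorn would need Wynumb and Wexxan (Rule 4), but Wynumb is never earned. No rule produces Elmfal, and it is not given.

Irdren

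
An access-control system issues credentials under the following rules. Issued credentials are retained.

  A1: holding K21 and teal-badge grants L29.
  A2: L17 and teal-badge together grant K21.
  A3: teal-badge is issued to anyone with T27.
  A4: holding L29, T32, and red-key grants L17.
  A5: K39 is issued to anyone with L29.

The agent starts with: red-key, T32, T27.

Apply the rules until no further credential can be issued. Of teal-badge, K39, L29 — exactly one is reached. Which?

Holding T27 grants teal-badge (A3).
L29 would need K21 and teal-badge (A1), but K21 is never granted. K39 would need L29 (A5), but L29 is never granted.

teal-badge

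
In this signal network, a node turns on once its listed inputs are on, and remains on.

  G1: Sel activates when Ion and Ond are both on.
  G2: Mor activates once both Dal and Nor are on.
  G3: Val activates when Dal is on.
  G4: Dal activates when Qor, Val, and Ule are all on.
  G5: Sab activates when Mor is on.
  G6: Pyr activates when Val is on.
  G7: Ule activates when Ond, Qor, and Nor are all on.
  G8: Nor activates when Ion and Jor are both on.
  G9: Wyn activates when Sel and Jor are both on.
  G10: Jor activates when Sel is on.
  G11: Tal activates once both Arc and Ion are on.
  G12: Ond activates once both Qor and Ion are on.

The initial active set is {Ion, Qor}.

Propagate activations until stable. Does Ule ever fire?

Yes

G12: Qor and Ion on → Ond on.
G1: Ion and Ond on → Sel on.
G10: Sel on → Jor on.
G8: Ion and Jor on → Nor on.
G7: Ond, Qor, and Nor on → Ule on.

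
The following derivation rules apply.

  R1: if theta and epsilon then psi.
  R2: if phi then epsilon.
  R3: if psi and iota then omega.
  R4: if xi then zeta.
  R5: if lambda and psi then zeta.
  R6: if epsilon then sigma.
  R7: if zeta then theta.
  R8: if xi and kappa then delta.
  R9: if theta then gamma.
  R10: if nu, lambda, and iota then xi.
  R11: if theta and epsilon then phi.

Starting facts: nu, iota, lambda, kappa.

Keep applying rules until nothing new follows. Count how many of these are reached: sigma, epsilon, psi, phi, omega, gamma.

nu, lambda, and iota hold, so xi follows (R10).
From xi, R4 gives zeta.
From zeta, R7 gives theta.
theta holds, so gamma follows (R9).
sigma would need epsilon (R6), but epsilon is never established.
epsilon would need phi (R2), but phi is never established.
psi would need theta and epsilon (R1), but epsilon is never established.
phi would need theta and epsilon (R11), but epsilon is never established.
omega would need psi and iota (R3), but psi is never established.
gamma: reached.
Reached: gamma — 1 of the 6.

1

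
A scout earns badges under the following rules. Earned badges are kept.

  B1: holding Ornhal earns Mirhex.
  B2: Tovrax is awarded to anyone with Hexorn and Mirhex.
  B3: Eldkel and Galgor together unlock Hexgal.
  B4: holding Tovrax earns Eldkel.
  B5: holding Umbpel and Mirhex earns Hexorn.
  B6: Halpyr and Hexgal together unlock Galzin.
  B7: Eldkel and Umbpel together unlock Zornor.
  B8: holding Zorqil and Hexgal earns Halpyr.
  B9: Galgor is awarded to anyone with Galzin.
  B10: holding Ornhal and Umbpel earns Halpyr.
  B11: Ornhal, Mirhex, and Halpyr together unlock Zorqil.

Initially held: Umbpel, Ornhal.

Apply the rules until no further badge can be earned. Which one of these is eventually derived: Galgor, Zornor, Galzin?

Zornor

With Ornhal, Mirhex is earned (B1).
With Umbpel and Mirhex, Hexorn is earned (B5).
With Hexorn and Mirhex, Tovrax is earned (B2).
With Tovrax, Eldkel is earned (B4).
With Eldkel and Umbpel, Zornor is earned (B7).
Galzin would need Halpyr and Hexgal (B6), but Hexgal is never earned. Galgor would need Galzin (B9), but Galzin is never earned.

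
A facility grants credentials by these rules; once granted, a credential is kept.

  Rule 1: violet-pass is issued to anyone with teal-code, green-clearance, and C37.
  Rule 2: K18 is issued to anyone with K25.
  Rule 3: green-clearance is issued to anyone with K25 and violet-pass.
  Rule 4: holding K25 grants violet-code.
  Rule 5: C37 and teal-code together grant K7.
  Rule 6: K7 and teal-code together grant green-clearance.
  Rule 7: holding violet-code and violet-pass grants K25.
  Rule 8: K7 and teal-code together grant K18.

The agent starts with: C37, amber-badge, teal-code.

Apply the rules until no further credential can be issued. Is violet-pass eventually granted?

Yes

Holding C37 and teal-code grants K7 (Rule 5).
Holding K7 and teal-code grants green-clearance (Rule 6).
Holding teal-code, green-clearance, and C37 grants violet-pass (Rule 1).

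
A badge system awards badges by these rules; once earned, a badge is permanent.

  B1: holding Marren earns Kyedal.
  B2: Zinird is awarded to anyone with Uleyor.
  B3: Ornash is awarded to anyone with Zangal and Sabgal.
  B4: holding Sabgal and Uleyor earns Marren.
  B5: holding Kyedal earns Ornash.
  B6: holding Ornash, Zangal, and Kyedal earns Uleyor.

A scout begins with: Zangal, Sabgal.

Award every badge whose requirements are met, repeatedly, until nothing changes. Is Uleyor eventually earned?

Uleyor would need Ornash, Zangal, and Kyedal (B6), but Kyedal is never earned.

No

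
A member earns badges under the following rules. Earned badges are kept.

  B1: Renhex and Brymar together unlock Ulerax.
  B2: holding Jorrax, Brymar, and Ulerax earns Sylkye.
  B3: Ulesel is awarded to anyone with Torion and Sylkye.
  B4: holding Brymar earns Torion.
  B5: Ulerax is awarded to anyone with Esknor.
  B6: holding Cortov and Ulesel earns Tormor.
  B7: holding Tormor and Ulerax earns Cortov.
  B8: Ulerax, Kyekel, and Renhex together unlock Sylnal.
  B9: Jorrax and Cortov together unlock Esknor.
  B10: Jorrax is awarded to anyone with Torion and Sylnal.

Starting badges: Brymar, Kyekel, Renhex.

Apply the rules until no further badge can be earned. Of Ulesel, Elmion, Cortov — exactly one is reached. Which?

Ulesel

With Renhex and Brymar, Ulerax is earned (B1).
With Brymar, Torion is earned (B4).
With Ulerax, Kyekel, and Renhex, Sylnal is earned (B8).
With Torion and Sylnal, Jorrax is earned (B10).
With Jorrax, Brymar, and Ulerax, Sylkye is earned (B2).
With Torion and Sylkye, Ulesel is earned (B3).
No rule produces Elmion, and it is not given. Cortov would need Tormor and Ulerax (B7), but Tormor is never earned.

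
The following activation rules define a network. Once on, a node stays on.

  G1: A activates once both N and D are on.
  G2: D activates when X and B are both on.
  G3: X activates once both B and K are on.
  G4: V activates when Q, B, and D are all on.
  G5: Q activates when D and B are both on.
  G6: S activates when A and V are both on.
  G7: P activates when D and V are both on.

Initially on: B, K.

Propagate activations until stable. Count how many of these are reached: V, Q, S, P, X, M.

4

G3: B and K on → X on.
G2: X and B on → D on.
G5: D and B on → Q on.
Q, B, and D are on, so V activates (G4).
D and V are on, so P activates (G7).
V: reached.
Q: reached.
S would need A and V (G6), but A never turns on.
P: reached.
X: reached.
No rule produces M, and it is not given.
Reached: V, Q, P, and X — 4 of the 6.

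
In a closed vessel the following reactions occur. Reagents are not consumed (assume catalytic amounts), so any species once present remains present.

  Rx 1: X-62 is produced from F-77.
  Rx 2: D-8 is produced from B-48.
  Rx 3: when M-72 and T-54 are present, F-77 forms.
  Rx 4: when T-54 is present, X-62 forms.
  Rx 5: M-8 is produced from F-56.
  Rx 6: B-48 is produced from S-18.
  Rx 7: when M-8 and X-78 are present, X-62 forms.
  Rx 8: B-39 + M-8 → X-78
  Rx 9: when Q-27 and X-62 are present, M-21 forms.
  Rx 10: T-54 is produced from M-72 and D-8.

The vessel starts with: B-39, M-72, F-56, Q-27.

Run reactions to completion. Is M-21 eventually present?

Yes

F-56 present → M-8 forms (Rx 5).
B-39 and M-8 present → X-78 forms (Rx 8).
M-8 and X-78 present → X-62 forms (Rx 7).
Q-27 and X-62 present → M-21 forms (Rx 9).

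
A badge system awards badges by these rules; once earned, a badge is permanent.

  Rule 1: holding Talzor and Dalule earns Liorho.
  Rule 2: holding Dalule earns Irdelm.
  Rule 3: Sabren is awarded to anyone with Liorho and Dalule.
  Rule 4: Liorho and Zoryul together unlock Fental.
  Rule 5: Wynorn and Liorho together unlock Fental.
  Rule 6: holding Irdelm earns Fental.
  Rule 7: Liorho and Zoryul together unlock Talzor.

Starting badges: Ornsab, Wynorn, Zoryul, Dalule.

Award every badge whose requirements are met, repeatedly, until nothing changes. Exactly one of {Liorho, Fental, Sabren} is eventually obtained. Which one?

Fental

With Dalule, Irdelm is earned (Rule 2).
With Irdelm, Fental is earned (Rule 6).
Sabren would need Liorho and Dalule (Rule 3), but Liorho is never earned. Liorho would need Talzor and Dalule (Rule 1), but Talzor is never earned.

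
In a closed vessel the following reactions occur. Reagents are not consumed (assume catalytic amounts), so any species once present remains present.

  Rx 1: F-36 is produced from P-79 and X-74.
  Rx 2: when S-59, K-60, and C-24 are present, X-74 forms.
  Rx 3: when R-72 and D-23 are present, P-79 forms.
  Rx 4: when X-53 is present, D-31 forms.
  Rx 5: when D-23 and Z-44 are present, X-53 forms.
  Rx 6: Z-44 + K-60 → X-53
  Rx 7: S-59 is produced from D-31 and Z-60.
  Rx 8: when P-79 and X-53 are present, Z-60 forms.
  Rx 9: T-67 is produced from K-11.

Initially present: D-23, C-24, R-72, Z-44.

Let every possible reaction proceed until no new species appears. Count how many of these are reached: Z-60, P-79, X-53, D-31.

4

R-72 and D-23 present → P-79 forms (Rx 3).
D-23 and Z-44 present → X-53 forms (Rx 5).
X-53 present → D-31 forms (Rx 4).
P-79 and X-53 present → Z-60 forms (Rx 8).
Z-60: reached.
P-79: reached.
X-53: reached.
D-31: reached.
All 4 are reached.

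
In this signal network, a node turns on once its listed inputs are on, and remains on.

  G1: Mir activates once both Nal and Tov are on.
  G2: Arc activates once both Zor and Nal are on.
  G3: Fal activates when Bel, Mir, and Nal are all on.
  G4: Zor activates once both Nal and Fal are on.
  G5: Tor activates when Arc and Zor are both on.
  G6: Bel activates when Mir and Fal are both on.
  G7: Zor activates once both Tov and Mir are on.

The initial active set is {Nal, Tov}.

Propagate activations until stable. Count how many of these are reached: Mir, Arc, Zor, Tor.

G1: Nal and Tov on → Mir on.
Tov and Mir are on, so Zor activates (G7).
G2: Zor and Nal on → Arc on.
G5: Arc and Zor on → Tor on.
Mir: reached.
Arc: reached.
Zor: reached.
Tor: reached.
All 4 are reached.

4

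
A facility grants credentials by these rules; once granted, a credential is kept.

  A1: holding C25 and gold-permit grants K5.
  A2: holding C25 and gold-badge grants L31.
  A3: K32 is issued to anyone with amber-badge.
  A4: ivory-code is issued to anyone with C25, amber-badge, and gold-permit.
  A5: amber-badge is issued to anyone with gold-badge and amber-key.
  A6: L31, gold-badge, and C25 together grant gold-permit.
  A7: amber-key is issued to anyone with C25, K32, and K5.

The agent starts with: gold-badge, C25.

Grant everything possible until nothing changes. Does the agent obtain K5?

Holding C25 and gold-badge grants L31 (A2).
Holding L31, gold-badge, and C25 grants gold-permit (A6).
Holding C25 and gold-permit grants K5 (A1).

Yes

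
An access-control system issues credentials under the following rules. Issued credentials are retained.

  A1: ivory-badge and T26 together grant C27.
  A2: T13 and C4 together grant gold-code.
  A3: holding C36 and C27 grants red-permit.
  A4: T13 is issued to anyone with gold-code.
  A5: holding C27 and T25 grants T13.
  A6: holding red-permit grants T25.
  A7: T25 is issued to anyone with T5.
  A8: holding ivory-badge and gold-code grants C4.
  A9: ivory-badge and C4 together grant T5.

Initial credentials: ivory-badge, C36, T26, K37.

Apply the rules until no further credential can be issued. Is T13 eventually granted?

Yes

Holding ivory-badge and T26 grants C27 (A1).
Holding C36 and C27 grants red-permit (A3).
Holding red-permit grants T25 (A6).
Holding C27 and T25 grants T13 (A5).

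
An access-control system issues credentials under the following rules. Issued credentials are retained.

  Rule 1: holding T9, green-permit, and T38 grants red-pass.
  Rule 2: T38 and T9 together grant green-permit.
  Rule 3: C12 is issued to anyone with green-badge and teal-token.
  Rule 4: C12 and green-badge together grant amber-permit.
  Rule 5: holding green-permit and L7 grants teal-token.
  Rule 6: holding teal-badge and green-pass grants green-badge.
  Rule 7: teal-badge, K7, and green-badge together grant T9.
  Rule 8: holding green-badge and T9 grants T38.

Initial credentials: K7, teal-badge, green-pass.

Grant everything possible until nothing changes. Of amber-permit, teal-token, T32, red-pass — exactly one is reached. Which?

Holding teal-badge and green-pass grants green-badge (Rule 6).
Holding teal-badge, K7, and green-badge grants T9 (Rule 7).
Holding green-badge and T9 grants T38 (Rule 8).
Holding T38 and T9 grants green-permit (Rule 2).
Holding T9, green-permit, and T38 grants red-pass (Rule 1).
amber-permit would need C12 and green-badge (Rule 4), but C12 is never granted. No rule produces T32, and it is not given. teal-token would need green-permit and L7 (Rule 5), but L7 is never granted.

red-pass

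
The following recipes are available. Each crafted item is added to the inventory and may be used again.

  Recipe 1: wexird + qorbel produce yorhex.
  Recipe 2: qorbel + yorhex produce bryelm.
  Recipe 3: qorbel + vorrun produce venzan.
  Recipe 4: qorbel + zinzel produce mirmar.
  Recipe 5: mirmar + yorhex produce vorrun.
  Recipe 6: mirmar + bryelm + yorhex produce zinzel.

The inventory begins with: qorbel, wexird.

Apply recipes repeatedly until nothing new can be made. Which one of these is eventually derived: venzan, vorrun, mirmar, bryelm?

bryelm

wexird + qorbel → yorhex (Recipe 1).
Using Recipe 2, qorbel and yorhex make bryelm.
venzan would need qorbel and vorrun (Recipe 3), but vorrun is never obtained. vorrun would need mirmar and yorhex (Recipe 5), but mirmar is never obtained. mirmar would need qorbel and zinzel (Recipe 4), but zinzel is never obtained.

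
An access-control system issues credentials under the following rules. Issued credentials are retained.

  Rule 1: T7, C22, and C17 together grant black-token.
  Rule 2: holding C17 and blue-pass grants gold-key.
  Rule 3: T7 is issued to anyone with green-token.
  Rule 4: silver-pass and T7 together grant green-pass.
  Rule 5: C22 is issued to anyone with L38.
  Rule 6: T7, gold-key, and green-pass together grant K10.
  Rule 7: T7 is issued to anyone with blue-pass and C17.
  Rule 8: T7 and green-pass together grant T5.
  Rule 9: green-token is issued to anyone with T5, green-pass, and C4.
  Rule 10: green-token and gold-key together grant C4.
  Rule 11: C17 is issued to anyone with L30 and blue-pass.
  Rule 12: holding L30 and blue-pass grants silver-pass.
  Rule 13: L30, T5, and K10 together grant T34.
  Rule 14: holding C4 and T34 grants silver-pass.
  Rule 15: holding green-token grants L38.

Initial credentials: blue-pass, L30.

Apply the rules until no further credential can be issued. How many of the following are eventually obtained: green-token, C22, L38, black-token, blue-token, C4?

0

green-token would need T5, green-pass, and C4 (Rule 9), but C4 is never granted.
C22 would need L38 (Rule 5), but L38 is never granted.
L38 would need green-token (Rule 15), but green-token is never granted.
black-token would need T7, C22, and C17 (Rule 1), but C22 is never granted.
No rule produces blue-token, and it is not given.
C4 would need green-token and gold-key (Rule 10), but green-token is never granted.
None of the 6 are reached.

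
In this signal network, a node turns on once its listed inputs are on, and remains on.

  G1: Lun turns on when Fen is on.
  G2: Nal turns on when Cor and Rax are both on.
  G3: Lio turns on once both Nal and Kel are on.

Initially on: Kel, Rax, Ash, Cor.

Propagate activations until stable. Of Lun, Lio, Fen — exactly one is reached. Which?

Lio

Cor and Rax are on, so Nal turns on (G2).
Nal and Kel are on, so Lio turns on (G3).
No rule produces Fen, and it is not given. Lun would need Fen (G1), but Fen never turns on.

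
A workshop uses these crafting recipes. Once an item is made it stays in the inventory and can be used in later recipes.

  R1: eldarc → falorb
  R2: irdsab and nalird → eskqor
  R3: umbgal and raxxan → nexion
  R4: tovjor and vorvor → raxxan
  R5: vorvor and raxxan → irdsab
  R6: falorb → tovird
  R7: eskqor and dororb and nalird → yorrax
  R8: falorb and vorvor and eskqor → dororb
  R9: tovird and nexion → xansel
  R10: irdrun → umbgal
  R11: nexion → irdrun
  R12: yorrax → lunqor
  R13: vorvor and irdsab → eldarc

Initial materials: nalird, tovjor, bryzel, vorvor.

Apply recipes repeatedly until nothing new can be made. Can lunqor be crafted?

Yes

Using R4, tovjor and vorvor make raxxan.
vorvor and raxxan → irdsab (R5).
irdsab and nalird → eskqor (R2).
vorvor and irdsab → eldarc (R13).
Using R1, eldarc makes falorb.
Using R8, falorb, vorvor, and eskqor make dororb.
eskqor and dororb and nalird → yorrax (R7).
Using R12, yorrax makes lunqor.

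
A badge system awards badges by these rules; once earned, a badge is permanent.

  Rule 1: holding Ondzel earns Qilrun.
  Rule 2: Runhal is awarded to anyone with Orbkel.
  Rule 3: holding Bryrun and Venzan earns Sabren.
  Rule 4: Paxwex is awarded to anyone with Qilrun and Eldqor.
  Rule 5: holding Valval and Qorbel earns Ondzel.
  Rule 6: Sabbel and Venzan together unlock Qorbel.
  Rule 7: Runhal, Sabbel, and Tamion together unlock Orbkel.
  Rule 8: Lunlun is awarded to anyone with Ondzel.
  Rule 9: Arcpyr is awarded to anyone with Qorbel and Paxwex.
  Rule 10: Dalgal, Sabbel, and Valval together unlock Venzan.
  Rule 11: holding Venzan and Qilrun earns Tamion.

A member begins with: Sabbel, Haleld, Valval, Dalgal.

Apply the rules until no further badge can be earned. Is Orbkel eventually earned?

No

Orbkel would need Runhal, Sabbel, and Tamion (Rule 7), but Runhal is never earned.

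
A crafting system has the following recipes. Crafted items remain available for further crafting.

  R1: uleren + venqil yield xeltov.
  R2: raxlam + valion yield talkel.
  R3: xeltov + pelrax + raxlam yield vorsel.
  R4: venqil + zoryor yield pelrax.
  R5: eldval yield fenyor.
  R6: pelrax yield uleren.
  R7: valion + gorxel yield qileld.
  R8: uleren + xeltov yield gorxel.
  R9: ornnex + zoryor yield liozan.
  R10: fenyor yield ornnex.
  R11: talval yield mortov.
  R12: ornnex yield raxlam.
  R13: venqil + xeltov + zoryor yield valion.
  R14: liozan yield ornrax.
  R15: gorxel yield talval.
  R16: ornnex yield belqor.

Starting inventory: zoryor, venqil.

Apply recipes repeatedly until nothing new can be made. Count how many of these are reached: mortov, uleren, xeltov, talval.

venqil + zoryor → pelrax (R4).
Using R6, pelrax makes uleren.
uleren + venqil → xeltov (R1).
uleren + xeltov → gorxel (R8).
gorxel → talval (R15).
Using R11, talval makes mortov.
mortov: reached.
uleren: reached.
xeltov: reached.
talval: reached.
All 4 are reached.

4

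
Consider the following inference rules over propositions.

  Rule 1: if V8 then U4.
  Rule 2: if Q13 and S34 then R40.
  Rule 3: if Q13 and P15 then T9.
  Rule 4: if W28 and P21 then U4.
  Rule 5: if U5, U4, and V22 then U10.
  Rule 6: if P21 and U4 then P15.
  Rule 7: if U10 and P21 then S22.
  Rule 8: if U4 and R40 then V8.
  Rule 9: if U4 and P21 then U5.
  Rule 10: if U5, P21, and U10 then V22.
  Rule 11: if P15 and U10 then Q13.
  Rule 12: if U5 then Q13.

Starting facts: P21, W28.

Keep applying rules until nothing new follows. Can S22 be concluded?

S22 would need U10 and P21 (Rule 7), but U10 is never established.

No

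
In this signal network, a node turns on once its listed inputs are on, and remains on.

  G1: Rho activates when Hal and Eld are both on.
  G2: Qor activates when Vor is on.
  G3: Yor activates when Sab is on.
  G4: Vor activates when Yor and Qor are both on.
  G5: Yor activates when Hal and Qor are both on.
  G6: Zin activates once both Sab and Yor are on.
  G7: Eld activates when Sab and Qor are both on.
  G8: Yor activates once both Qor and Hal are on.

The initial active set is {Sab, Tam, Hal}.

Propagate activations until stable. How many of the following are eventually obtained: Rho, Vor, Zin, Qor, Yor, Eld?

2

G3: Sab on → Yor on.
G6: Sab and Yor on → Zin on.
Rho would need Hal and Eld (G1), but Eld never turns on.
Vor would need Yor and Qor (G4), but Qor never turns on.
Zin: reached.
Qor would need Vor (G2), but Vor never turns on.
Yor: reached.
Eld would need Sab and Qor (G7), but Qor never turns on.
Reached: Zin and Yor — 2 of the 6.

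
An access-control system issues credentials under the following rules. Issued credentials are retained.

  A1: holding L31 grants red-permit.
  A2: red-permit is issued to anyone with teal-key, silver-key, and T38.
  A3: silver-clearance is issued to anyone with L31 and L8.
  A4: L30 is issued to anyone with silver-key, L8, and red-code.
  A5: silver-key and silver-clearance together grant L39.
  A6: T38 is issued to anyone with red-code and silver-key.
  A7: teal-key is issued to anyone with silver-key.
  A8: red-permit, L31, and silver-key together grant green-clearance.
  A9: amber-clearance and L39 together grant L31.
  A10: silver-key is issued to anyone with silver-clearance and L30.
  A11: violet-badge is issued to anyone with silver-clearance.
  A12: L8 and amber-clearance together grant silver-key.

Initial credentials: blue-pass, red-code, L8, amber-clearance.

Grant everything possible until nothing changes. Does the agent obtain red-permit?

Holding L8 and amber-clearance grants silver-key (A12).
Holding red-code and silver-key grants T38 (A6).
Holding silver-key grants teal-key (A7).
Holding teal-key, silver-key, and T38 grants red-permit (A2).

Yes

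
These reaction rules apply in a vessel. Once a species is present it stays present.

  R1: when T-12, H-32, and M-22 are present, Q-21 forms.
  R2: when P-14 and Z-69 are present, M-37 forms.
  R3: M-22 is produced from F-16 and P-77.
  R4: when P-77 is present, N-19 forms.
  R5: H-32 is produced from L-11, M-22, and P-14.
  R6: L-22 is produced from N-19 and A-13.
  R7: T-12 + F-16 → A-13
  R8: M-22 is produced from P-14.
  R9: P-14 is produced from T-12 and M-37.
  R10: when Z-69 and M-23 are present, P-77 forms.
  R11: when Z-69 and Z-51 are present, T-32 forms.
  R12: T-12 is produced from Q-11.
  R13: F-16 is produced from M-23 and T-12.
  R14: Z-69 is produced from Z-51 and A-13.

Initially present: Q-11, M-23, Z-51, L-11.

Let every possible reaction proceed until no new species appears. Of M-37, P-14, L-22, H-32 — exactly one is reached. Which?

L-22

Q-11 present → T-12 forms (R12).
M-23 and T-12 present → F-16 forms (R13).
T-12 and F-16 present → A-13 forms (R7).
Z-51 and A-13 present → Z-69 forms (R14).
Z-69 and M-23 present → P-77 forms (R10).
P-77 present → N-19 forms (R4).
N-19 and A-13 present → L-22 forms (R6).
H-32 would need L-11, M-22, and P-14 (R5), but P-14 never forms. P-14 would need T-12 and M-37 (R9), but M-37 never forms. M-37 would need P-14 and Z-69 (R2), but P-14 never forms.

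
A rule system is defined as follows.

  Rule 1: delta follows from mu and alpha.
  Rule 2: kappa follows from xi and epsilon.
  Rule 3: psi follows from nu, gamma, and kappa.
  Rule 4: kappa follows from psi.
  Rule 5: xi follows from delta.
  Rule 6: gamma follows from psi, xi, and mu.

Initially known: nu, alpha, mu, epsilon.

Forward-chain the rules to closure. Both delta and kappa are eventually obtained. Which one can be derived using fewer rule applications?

delta

delta: From mu and alpha, Rule 1 gives delta. [1 rule application]
kappa: mu and alpha hold, so delta follows (Rule 1). delta holds, so xi follows (Rule 5). From xi and epsilon, Rule 2 gives kappa. [3 rule applications]
delta needs fewer.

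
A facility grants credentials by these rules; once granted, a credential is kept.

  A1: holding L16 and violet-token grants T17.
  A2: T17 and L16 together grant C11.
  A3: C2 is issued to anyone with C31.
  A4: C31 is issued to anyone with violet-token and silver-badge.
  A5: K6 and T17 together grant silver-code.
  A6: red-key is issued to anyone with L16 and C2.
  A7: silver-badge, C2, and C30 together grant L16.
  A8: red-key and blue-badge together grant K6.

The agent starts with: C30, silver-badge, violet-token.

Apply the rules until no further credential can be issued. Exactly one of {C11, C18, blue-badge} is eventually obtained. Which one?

Holding violet-token and silver-badge grants C31 (A4).
Holding C31 grants C2 (A3).
Holding silver-badge, C2, and C30 grants L16 (A7).
Holding L16 and violet-token grants T17 (A1).
Holding T17 and L16 grants C11 (A2).
No rule produces blue-badge, and it is not given. No rule produces C18, and it is not given.

C11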